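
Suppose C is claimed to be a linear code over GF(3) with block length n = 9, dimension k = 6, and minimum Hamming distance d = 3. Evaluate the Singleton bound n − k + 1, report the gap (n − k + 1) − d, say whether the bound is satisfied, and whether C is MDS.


Singleton RHS = n − k + 1 = 4, slack = 1, bound satisfied, not MDS.

Singleton bound: d ≤ n − k + 1.
Here n = 9, k = 6, so n − k + 1 = 4.
Given d = 3, check d ≤ 4: YES.
Slack = (n − k + 1) − d = 1.
The code is NOT MDS (slack = 1 > 0).
Description: the claimed parameters are [9, 6, 3]_3; such a code would be non-MDS.


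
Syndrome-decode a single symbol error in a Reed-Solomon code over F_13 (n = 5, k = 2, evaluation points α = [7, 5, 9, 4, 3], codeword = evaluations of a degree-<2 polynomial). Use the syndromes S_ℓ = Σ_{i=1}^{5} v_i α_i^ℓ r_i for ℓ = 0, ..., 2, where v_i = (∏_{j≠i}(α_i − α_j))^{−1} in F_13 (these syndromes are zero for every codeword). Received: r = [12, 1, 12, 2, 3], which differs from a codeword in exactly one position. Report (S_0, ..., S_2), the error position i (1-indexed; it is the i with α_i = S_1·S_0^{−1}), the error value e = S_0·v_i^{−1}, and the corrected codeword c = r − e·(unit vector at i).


S = (9, 3, 1), error at position 3, error magnitude e = 2, c = [12, 1, 10, 2, 3].

Step 1: column multipliers v_i = (∏_{j≠i}(α_i − α_j))^{−1} mod 13.
  i = 1 (α = 7): (7−5)(7−9)(7−4)(7−3) = 2·(−2)·3·4 = −48 ≡ 4, so v_1 = 4^{−1} = 10 (mod 13).
  i = 2 (α = 5): (5−7)(5−9)(5−4)(5−3) = (−2)·(−4)·1·2 = 16 ≡ 3, so v_2 = 3^{−1} = 9 (mod 13).
  i = 3 (α = 9): (9−7)(9−5)(9−4)(9−3) = 2·4·5·6 = 240 ≡ 6, so v_3 = 6^{−1} = 11 (mod 13).
  i = 4 (α = 4): (4−7)(4−5)(4−9)(4−3) = (−3)·(−1)·(−5)·1 = −15 ≡ 11, so v_4 = 11^{−1} = 6 (mod 13).
  i = 5 (α = 3): (3−7)(3−5)(3−9)(3−4) = (−4)·(−2)·(−6)·(−1) = 48 ≡ 9, so v_5 = 9^{−1} = 3 (mod 13).
  v = [10, 9, 11, 6, 3].
Step 2: syndromes of r = [12, 1, 12, 2, 3] (all sums mod 13).
  S_0 = Σ v_i r_i = 10·12 + 9·1 + 11·12 + 6·2 + 3·3 = 282 ≡ 9.
  S_1 = Σ v_i α_i r_i = 10·7·12 + 9·5·1 + 11·9·12 + 6·4·2 + 3·3·3 = 2148 ≡ 3.
  α_i^2 mod 13 = [10, 12, 3, 3, 9].
  S_2 = Σ v_i α_i^2 r_i = 10·10·12 + 9·12·1 + 11·3·12 + 6·3·2 + 3·9·3 = 1821 ≡ 1.
  S = (9, 3, 1) ≠ 0, so r is not a codeword (an error is present).
Step 3: locate the error. For a single error e at position i, S_ℓ = v_i·e·α_i^ℓ, so α_err = S_1/S_0.
  S_0^{−1} = 9^{−1} = 3 (mod 13), so α_err = 3·3 = 9 ≡ 9 = α_3. Error position i = 3.
  Consistency check: S_2/S_1 = 1·9 = 9 ≡ 9 = α_err ✓ (single-error assumption holds).
Step 4: error magnitude e = S_0/v_3 = S_0·∏_{j≠3}(α_3 − α_j) = 9·6 = 54 ≡ 2 (mod 13).
Step 5: correct position 3: c_3 = r_3 − e = 12 − 2 ≡ 10 (mod 13). Hence c = [12, 1, 10, 2, 3].
  Check: interpolating c through the α_i gives m(x) = 6 + 12·x (degree < 2) with m(α_i) = c_i for every i, so c is indeed a codeword.


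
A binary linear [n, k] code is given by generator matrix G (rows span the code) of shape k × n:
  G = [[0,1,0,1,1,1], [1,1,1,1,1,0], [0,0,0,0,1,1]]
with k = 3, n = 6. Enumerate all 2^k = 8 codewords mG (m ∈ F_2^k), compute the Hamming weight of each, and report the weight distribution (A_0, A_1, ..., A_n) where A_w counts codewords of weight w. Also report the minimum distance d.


Weight distribution: A_0 = 1, A_2 = 2, A_3 = 2, A_4 = 1, A_5 = 2. Minimum distance d = 2.

Enumerate all 2^3 = 8 messages m ∈ F_2^3.
For each, compute codeword c = mG in F_2^6, then tally its weight.
  m = 000 → c = 000000, weight = 0.
  m = 100 → c = 010111, weight = 4.
  m = 010 → c = 111110, weight = 5.
  m = 110 → c = 101001, weight = 3.
  m = 001 → c = 000011, weight = 2.
  m = 101 → c = 010100, weight = 2.
  m = 011 → c = 111101, weight = 5.
  m = 111 → c = 101010, weight = 3.
Tally weights:
  weight 0: 1 codewords.
  weight 2: 2 codewords.
  weight 3: 2 codewords.
  weight 4: 1 codewords.
  weight 5: 2 codewords.
Minimum distance d = smallest w > 0 with A_w > 0 = 2.
Sanity: Σ A_w = 8 = 2^3 = 8 ✓.


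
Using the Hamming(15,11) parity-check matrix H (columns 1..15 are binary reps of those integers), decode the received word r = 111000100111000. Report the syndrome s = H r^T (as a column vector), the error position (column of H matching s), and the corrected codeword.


s = (1, 0, 1, 0)^T, error position = 10, corrected codeword c = 111000100011000

Compute s = H r^T mod 2 one row at a time:
  s_1 = 0 + 0 + 1 + 1 + 1 + 0 + 0 + 0 = 3 ≡ 1 (mod 2).
  s_2 = 0 + 0 + 0 + 1 + 1 + 0 + 0 + 0 = 2 ≡ 0 (mod 2).
  s_3 = 1 + 1 + 0 + 1 + 1 + 1 + 0 + 0 = 5 ≡ 1 (mod 2).
  s_4 = 1 + 1 + 0 + 1 + 0 + 1 + 0 + 0 = 4 ≡ 0 (mod 2).
s = (1, 0, 1, 0)^T — this equals column 10 of H (binary 1010), so error is at position 10.
Correct: flip bit 10 of r = 111000100111000 to get c = 111000100011000.


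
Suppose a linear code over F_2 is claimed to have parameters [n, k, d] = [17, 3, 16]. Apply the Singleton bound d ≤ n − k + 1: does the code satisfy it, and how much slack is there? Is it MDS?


Singleton RHS = n − k + 1 = 15, slack = -1, bound violated (no such code; not MDS).

Singleton bound: d ≤ n − k + 1.
Here n = 17, k = 3, so n − k + 1 = 15.
Given d = 16, check d ≤ 15: NO.
Slack = (n − k + 1) − d = -1.
The slack is negative: d = 16 exceeds n − k + 1 = 15 by 1, so the Singleton bound is violated and no linear [17, 3, 16]_2 code can exist. In particular it is not MDS (MDS requires d = n − k + 1 exactly).
Description: the claimed parameters are [17, 3, 16]_2; such a code would be impossible (violates the Singleton bound).


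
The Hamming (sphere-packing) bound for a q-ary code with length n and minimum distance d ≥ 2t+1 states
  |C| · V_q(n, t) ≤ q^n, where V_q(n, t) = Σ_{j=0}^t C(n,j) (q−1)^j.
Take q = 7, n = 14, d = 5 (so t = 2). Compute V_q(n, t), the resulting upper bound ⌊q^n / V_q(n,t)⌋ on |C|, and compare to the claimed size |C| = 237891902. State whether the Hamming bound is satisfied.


V_q(n, t) = 3361, q^n = 678223072849, Hamming bound = 201792047, |C| = 237891902 > bound (violated).

Step 1: Compute V_q(n, t) = Σ_{j=0}^2 C(n, j) (q−1)^j.
  j = 0: C(14,0)·(6)^0 = 1·1 = 1.
  j = 1: C(14,1)·(6)^1 = 14·6 = 84.
  j = 2: C(14,2)·(6)^2 = 91·36 = 3276.
  V_q(n, t) = 1 + 84 + 3276 = 3361.
Step 2: q^n = 7^14 = 678223072849.
Step 3: Hamming bound ⌊q^n / V_q(n,t)⌋ = ⌊678223072849/3361⌋ = 201792047.
Step 4: Compare |C| = 237891902 to 201792047: violated.
The claimed |C| lies above the Hamming bound, so no 7-ary code of length 14 with d ≥ 5 can have 237891902 codewords.


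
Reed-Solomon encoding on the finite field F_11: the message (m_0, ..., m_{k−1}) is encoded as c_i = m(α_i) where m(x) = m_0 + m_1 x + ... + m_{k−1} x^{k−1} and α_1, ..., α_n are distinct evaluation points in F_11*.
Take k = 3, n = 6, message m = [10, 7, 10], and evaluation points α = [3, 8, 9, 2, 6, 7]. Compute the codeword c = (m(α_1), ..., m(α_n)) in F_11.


c = [0, 2, 3, 9, 5, 10]

Message polynomial: m(x) = 10 + 7·x + 10·x^2 (mod 11).
For each evaluation point α_i, compute m(α_i) mod 11:
  α_1 = 3: Horner steps 10 → 4 → 0, so m(3) = 0.
  α_2 = 8: Horner steps 10 → 10 → 2, so m(8) = 2.
  α_3 = 9: Horner steps 10 → 9 → 3, so m(9) = 3.
  α_4 = 2: Horner steps 10 → 5 → 9, so m(2) = 9.
  α_5 = 6: Horner steps 10 → 1 → 5, so m(6) = 5.
  α_6 = 7: Horner steps 10 → 0 → 10, so m(7) = 10.
Codeword c = [0, 2, 3, 9, 5, 10] ∈ F_11^6.


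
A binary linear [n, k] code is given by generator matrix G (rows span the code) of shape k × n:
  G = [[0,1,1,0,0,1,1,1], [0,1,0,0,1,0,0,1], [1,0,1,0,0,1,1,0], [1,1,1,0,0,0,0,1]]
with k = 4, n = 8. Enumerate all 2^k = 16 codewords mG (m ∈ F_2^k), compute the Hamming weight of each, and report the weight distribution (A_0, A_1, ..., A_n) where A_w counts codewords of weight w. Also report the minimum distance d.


Weight distribution: A_0 = 1, A_1 = 1, A_2 = 1, A_3 = 5, A_4 = 5, A_5 = 1, A_6 = 1, A_7 = 1. Minimum distance d = 1.

Enumerate all 2^4 = 16 messages m ∈ F_2^4.
For each, compute codeword c = mG in F_2^8, then tally its weight.
  m = 0000 → c = 00000000, weight = 0.
  m = 1000 → c = 01100111, weight = 5.
  m = 0100 → c = 01001001, weight = 3.
  m = 1100 → c = 00101110, weight = 4.
  m = 0010 → c = 10100110, weight = 4.
  m = 1010 → c = 11000001, weight = 3.
  m = 0110 → c = 11101111, weight = 7.
  m = 1110 → c = 10001000, weight = 2.
  m = 0001 → c = 11100001, weight = 4.
  m = 1001 → c = 10000110, weight = 3.
  m = 0101 → c = 10101000, weight = 3.
  m = 1101 → c = 11001111, weight = 6.
  m = 0011 → c = 01000111, weight = 4.
  m = 1011 → c = 00100000, weight = 1.
  m = 0111 → c = 00001110, weight = 3.
  m = 1111 → c = 01101001, weight = 4.
Tally weights:
  weight 0: 1 codewords.
  weight 1: 1 codewords.
  weight 2: 1 codewords.
  weight 3: 5 codewords.
  weight 4: 5 codewords.
  weight 5: 1 codewords.
  weight 6: 1 codewords.
  weight 7: 1 codewords.
Minimum distance d = smallest w > 0 with A_w > 0 = 1.
Sanity: Σ A_w = 16 = 2^4 = 16 ✓.


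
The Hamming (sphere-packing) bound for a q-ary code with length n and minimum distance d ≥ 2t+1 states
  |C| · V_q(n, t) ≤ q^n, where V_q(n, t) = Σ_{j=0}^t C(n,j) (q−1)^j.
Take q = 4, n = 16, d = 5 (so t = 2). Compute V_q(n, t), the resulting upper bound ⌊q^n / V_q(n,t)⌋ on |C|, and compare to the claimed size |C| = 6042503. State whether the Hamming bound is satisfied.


V_q(n, t) = 1129, q^n = 4294967296, Hamming bound = 3804222, |C| = 6042503 > bound (violated).

Step 1: Compute V_q(n, t) = Σ_{j=0}^2 C(n, j) (q−1)^j.
  j = 0: C(16,0)·(3)^0 = 1·1 = 1.
  j = 1: C(16,1)·(3)^1 = 16·3 = 48.
  j = 2: C(16,2)·(3)^2 = 120·9 = 1080.
  V_q(n, t) = 1 + 48 + 1080 = 1129.
Step 2: q^n = 4^16 = 4294967296.
Step 3: Hamming bound ⌊q^n / V_q(n,t)⌋ = ⌊4294967296/1129⌋ = 3804222.
Step 4: Compare |C| = 6042503 to 3804222: violated.
The claimed |C| lies above the Hamming bound, so no 4-ary code of length 16 with d ≥ 5 can have 6042503 codewords.


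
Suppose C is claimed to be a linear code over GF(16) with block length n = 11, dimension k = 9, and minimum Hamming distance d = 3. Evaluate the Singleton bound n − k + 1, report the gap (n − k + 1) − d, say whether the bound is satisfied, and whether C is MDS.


Singleton RHS = n − k + 1 = 3, slack = 0, bound satisfied, MDS.

Singleton bound: d ≤ n − k + 1.
Here n = 11, k = 9, so n − k + 1 = 3.
Given d = 3, check d ≤ 3: YES.
Slack = (n − k + 1) − d = 0.
The code is MDS (slack = 0).
Description: the claimed parameters are [11, 9, 3]_16; such a code would be MDS (meets Singleton bound).


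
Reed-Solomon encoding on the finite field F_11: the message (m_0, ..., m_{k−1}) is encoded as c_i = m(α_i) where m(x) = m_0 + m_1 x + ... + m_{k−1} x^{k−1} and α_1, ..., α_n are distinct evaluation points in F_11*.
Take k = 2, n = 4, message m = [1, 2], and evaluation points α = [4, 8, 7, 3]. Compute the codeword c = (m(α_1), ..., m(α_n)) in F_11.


c = [9, 6, 4, 7]

Message polynomial: m(x) = 1 + 2·x (mod 11).
For each evaluation point α_i, compute m(α_i) mod 11:
  α_1 = 4: Horner steps 2 → 9, so m(4) = 9.
  α_2 = 8: Horner steps 2 → 6, so m(8) = 6.
  α_3 = 7: Horner steps 2 → 4, so m(7) = 4.
  α_4 = 3: Horner steps 2 → 7, so m(3) = 7.
Codeword c = [9, 6, 4, 7] ∈ F_11^4.


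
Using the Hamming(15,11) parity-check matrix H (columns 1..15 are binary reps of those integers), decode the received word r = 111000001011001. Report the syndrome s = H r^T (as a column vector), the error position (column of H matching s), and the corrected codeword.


s = (0, 0, 0, 1)^T, error position = 1, corrected codeword c = 011000001011001

Compute s = H r^T mod 2 one row at a time:
  s_1 = 0 + 1 + 0 + 1 + 1 + 0 + 0 + 1 = 4 ≡ 0 (mod 2).
  s_2 = 0 + 0 + 0 + 0 + 1 + 0 + 0 + 1 = 2 ≡ 0 (mod 2).
  s_3 = 1 + 1 + 0 + 0 + 0 + 1 + 0 + 1 = 4 ≡ 0 (mod 2).
  s_4 = 1 + 1 + 0 + 0 + 1 + 1 + 0 + 1 = 5 ≡ 1 (mod 2).
s = (0, 0, 0, 1)^T — this equals column 1 of H (binary 0001), so error is at position 1.
Correct: flip bit 1 of r = 111000001011001 to get c = 011000001011001.


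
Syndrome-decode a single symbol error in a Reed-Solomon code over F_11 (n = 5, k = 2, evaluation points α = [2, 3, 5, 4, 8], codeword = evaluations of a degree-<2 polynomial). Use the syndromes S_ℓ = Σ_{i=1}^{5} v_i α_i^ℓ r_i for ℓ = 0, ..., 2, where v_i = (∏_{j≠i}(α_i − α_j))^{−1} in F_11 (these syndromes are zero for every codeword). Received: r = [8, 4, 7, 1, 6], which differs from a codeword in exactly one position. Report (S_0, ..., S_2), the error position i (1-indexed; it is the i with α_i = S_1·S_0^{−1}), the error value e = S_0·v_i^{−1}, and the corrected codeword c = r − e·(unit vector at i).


S = (7, 6, 2), error at position 4, error magnitude e = 1, c = [8, 4, 7, 0, 6].

Step 1: column multipliers v_i = (∏_{j≠i}(α_i − α_j))^{−1} mod 11.
  i = 1 (α = 2): (2−3)(2−5)(2−4)(2−8) = (−1)·(−3)·(−2)·(−6) = 36 ≡ 3, so v_1 = 3^{−1} = 4 (mod 11).
  i = 2 (α = 3): (3−2)(3−5)(3−4)(3−8) = 1·(−2)·(−1)·(−5) = −10 ≡ 1, so v_2 = 1^{−1} = 1 (mod 11).
  i = 3 (α = 5): (5−2)(5−3)(5−4)(5−8) = 3·2·1·(−3) = −18 ≡ 4, so v_3 = 4^{−1} = 3 (mod 11).
  i = 4 (α = 4): (4−2)(4−3)(4−5)(4−8) = 2·1·(−1)·(−4) = 8 ≡ 8, so v_4 = 8^{−1} = 7 (mod 11).
  i = 5 (α = 8): (8−2)(8−3)(8−5)(8−4) = 6·5·3·4 = 360 ≡ 8, so v_5 = 8^{−1} = 7 (mod 11).
  v = [4, 1, 3, 7, 7].
Step 2: syndromes of r = [8, 4, 7, 1, 6] (all sums mod 11).
  S_0 = Σ v_i r_i = 4·8 + 1·4 + 3·7 + 7·1 + 7·6 = 106 ≡ 7.
  S_1 = Σ v_i α_i r_i = 4·2·8 + 1·3·4 + 3·5·7 + 7·4·1 + 7·8·6 = 545 ≡ 6.
  α_i^2 mod 11 = [4, 9, 3, 5, 9].
  S_2 = Σ v_i α_i^2 r_i = 4·4·8 + 1·9·4 + 3·3·7 + 7·5·1 + 7·9·6 = 640 ≡ 2.
  S = (7, 6, 2) ≠ 0, so r is not a codeword (an error is present).
Step 3: locate the error. For a single error e at position i, S_ℓ = v_i·e·α_i^ℓ, so α_err = S_1/S_0.
  S_0^{−1} = 7^{−1} = 8 (mod 11), so α_err = 6·8 = 48 ≡ 4 = α_4. Error position i = 4.
  Consistency check: S_2/S_1 = 2·2 = 4 ≡ 4 = α_err ✓ (single-error assumption holds).
Step 4: error magnitude e = S_0/v_4 = S_0·∏_{j≠4}(α_4 − α_j) = 7·8 = 56 ≡ 1 (mod 11).
Step 5: correct position 4: c_4 = r_4 − e = 1 − 1 ≡ 0 (mod 11). Hence c = [8, 4, 7, 0, 6].
  Check: interpolating c through the α_i gives m(x) = 5 + 7·x (degree < 2) with m(α_i) = c_i for every i, so c is indeed a codeword.


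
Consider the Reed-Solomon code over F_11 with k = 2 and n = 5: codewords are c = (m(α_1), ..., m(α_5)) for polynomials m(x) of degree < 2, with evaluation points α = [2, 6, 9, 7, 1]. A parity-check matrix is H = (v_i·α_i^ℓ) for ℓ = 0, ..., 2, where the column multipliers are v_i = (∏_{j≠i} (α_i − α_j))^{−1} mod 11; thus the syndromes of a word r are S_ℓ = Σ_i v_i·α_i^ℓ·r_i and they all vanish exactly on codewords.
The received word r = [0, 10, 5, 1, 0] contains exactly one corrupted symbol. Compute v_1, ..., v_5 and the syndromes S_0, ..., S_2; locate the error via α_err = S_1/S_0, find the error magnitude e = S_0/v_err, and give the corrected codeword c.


S = (3, 6, 1), error at position 1, error magnitude e = 9, c = [2, 10, 5, 1, 0].

Step 1: column multipliers v_i = (∏_{j≠i}(α_i − α_j))^{−1} mod 11.
  i = 1 (α = 2): (2−6)(2−9)(2−7)(2−1) = (−4)·(−7)·(−5)·1 = −140 ≡ 3, so v_1 = 3^{−1} = 4 (mod 11).
  i = 2 (α = 6): (6−2)(6−9)(6−7)(6−1) = 4·(−3)·(−1)·5 = 60 ≡ 5, so v_2 = 5^{−1} = 9 (mod 11).
  i = 3 (α = 9): (9−2)(9−6)(9−7)(9−1) = 7·3·2·8 = 336 ≡ 6, so v_3 = 6^{−1} = 2 (mod 11).
  i = 4 (α = 7): (7−2)(7−6)(7−9)(7−1) = 5·1·(−2)·6 = −60 ≡ 6, so v_4 = 6^{−1} = 2 (mod 11).
  i = 5 (α = 1): (1−2)(1−6)(1−9)(1−7) = (−1)·(−5)·(−8)·(−6) = 240 ≡ 9, so v_5 = 9^{−1} = 5 (mod 11).
  v = [4, 9, 2, 2, 5].
Step 2: syndromes of r = [0, 10, 5, 1, 0] (all sums mod 11).
  S_0 = Σ v_i r_i = 4·0 + 9·10 + 2·5 + 2·1 + 5·0 = 102 ≡ 3.
  S_1 = Σ v_i α_i r_i = 4·2·0 + 9·6·10 + 2·9·5 + 2·7·1 + 5·1·0 = 644 ≡ 6.
  α_i^2 mod 11 = [4, 3, 4, 5, 1].
  S_2 = Σ v_i α_i^2 r_i = 4·4·0 + 9·3·10 + 2·4·5 + 2·5·1 + 5·1·0 = 320 ≡ 1.
  S = (3, 6, 1) ≠ 0, so r is not a codeword (an error is present).
Step 3: locate the error. For a single error e at position i, S_ℓ = v_i·e·α_i^ℓ, so α_err = S_1/S_0.
  S_0^{−1} = 3^{−1} = 4 (mod 11), so α_err = 6·4 = 24 ≡ 2 = α_1. Error position i = 1.
  Consistency check: S_2/S_1 = 1·2 = 2 ≡ 2 = α_err ✓ (single-error assumption holds).
Step 4: error magnitude e = S_0/v_1 = S_0·∏_{j≠1}(α_1 − α_j) = 3·3 = 9 ≡ 9 (mod 11).
Step 5: correct position 1: c_1 = r_1 − e = 0 − 9 ≡ 2 (mod 11). Hence c = [2, 10, 5, 1, 0].
  Check: interpolating c through the α_i gives m(x) = 9 + 2·x (degree < 2) with m(α_i) = c_i for every i, so c is indeed a codeword.


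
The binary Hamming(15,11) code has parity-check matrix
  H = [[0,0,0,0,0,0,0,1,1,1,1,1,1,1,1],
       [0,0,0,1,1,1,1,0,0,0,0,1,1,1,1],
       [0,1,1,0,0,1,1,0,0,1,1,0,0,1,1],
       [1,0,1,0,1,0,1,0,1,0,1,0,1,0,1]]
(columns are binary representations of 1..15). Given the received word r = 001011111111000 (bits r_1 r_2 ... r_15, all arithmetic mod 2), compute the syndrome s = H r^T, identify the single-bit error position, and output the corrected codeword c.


s = (1, 0, 1, 1)^T, error position = 11, corrected codeword c = 001011111101000

Compute s = H r^T mod 2 one row at a time:
  s_1 = 1 + 1 + 1 + 1 + 1 + 0 + 0 + 0 = 5 ≡ 1 (mod 2).
  s_2 = 0 + 1 + 1 + 1 + 1 + 0 + 0 + 0 = 4 ≡ 0 (mod 2).
  s_3 = 0 + 1 + 1 + 1 + 1 + 1 + 0 + 0 = 5 ≡ 1 (mod 2).
  s_4 = 0 + 1 + 1 + 1 + 1 + 1 + 0 + 0 = 5 ≡ 1 (mod 2).
s = (1, 0, 1, 1)^T — this equals column 11 of H (binary 1011), so error is at position 11.
Correct: flip bit 11 of r = 001011111111000 to get c = 001011111101000.


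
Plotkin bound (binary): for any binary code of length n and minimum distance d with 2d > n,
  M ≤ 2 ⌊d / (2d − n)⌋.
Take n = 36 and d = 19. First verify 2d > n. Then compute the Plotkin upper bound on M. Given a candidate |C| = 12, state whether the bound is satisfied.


Plotkin bound M ≤ 18; given |C| = 12 ≤ bound (satisfied).

Check applicability: 2d = 38, n = 36.
2d − n = 2 > 0, so Plotkin applies.
Compute d/(2d−n) = 19/2 ≈ 9.5000.
⌊d/(2d−n)⌋ = 9.
Plotkin bound: M ≤ 2·9 = 18.
Given |C| = 12, check: satisfied.
This |C| is below the Plotkin bound.


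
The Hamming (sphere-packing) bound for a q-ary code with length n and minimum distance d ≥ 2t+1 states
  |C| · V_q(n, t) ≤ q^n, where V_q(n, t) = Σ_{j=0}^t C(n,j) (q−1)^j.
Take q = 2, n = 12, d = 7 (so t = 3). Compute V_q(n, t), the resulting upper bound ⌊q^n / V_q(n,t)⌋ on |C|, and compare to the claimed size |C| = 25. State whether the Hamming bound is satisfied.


V_q(n, t) = 299, q^n = 4096, Hamming bound = 13, |C| = 25 > bound (violated).

Step 1: Compute V_q(n, t) = Σ_{j=0}^3 C(n, j) (q−1)^j.
  j = 0: C(12,0)·(1)^0 = 1·1 = 1.
  j = 1: C(12,1)·(1)^1 = 12·1 = 12.
  j = 2: C(12,2)·(1)^2 = 66·1 = 66.
  j = 3: C(12,3)·(1)^3 = 220·1 = 220.
  V_q(n, t) = 1 + 12 + 66 + 220 = 299.
Step 2: q^n = 2^12 = 4096.
Step 3: Hamming bound ⌊q^n / V_q(n,t)⌋ = ⌊4096/299⌋ = 13.
Step 4: Compare |C| = 25 to 13: violated.
The claimed |C| lies above the Hamming bound, so no 2-ary code of length 12 with d ≥ 7 can have 25 codewords.


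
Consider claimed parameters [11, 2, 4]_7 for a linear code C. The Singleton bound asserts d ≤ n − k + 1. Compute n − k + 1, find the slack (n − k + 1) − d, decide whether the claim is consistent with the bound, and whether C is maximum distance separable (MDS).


Singleton RHS = n − k + 1 = 10, slack = 6, bound satisfied, not MDS.

Singleton bound: d ≤ n − k + 1.
Here n = 11, k = 2, so n − k + 1 = 10.
Given d = 4, check d ≤ 10: YES.
Slack = (n − k + 1) − d = 6.
The code is NOT MDS (slack = 6 > 0).
Description: the claimed parameters are [11, 2, 4]_7; such a code would be non-MDS.


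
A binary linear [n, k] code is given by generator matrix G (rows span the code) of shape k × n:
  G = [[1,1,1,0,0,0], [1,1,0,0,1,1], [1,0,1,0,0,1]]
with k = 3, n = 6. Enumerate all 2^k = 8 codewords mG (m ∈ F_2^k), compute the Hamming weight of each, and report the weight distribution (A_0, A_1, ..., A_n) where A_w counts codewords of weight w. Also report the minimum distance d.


Weight distribution: A_0 = 1, A_2 = 2, A_3 = 4, A_4 = 1. Minimum distance d = 2.

Enumerate all 2^3 = 8 messages m ∈ F_2^3.
For each, compute codeword c = mG in F_2^6, then tally its weight.
  m = 000 → c = 000000, weight = 0.
  m = 100 → c = 111000, weight = 3.
  m = 010 → c = 110011, weight = 4.
  m = 110 → c = 001011, weight = 3.
  m = 001 → c = 101001, weight = 3.
  m = 101 → c = 010001, weight = 2.
  m = 011 → c = 011010, weight = 3.
  m = 111 → c = 100010, weight = 2.
Tally weights:
  weight 0: 1 codewords.
  weight 2: 2 codewords.
  weight 3: 4 codewords.
  weight 4: 1 codewords.
Minimum distance d = smallest w > 0 with A_w > 0 = 2.
Sanity: Σ A_w = 8 = 2^3 = 8 ✓.


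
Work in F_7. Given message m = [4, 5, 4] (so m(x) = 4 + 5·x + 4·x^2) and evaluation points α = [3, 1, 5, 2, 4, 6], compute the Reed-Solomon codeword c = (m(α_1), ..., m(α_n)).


c = [6, 6, 3, 2, 4, 3]

Message polynomial: m(x) = 4 + 5·x + 4·x^2 (mod 7).
For each evaluation point α_i, compute m(α_i) mod 7:
  α_1 = 3: Horner steps 4 → 3 → 6, so m(3) = 6.
  α_2 = 1: Horner steps 4 → 2 → 6, so m(1) = 6.
  α_3 = 5: Horner steps 4 → 4 → 3, so m(5) = 3.
  α_4 = 2: Horner steps 4 → 6 → 2, so m(2) = 2.
  α_5 = 4: Horner steps 4 → 0 → 4, so m(4) = 4.
  α_6 = 6: Horner steps 4 → 1 → 3, so m(6) = 3.
Codeword c = [6, 6, 3, 2, 4, 3] ∈ F_7^6.


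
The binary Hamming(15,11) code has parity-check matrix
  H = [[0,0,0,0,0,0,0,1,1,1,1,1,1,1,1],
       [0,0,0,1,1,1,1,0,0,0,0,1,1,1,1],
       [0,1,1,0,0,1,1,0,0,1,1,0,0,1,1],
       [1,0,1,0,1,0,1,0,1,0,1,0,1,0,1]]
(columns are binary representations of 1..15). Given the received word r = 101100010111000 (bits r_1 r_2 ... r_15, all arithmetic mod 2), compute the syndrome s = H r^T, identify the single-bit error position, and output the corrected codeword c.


s = (0, 0, 1, 1)^T, error position = 3, corrected codeword c = 100100010111000

Compute s = H r^T mod 2 one row at a time:
  s_1 = 1 + 0 + 1 + 1 + 1 + 0 + 0 + 0 = 4 ≡ 0 (mod 2).
  s_2 = 1 + 0 + 0 + 0 + 1 + 0 + 0 + 0 = 2 ≡ 0 (mod 2).
  s_3 = 0 + 1 + 0 + 0 + 1 + 1 + 0 + 0 = 3 ≡ 1 (mod 2).
  s_4 = 1 + 1 + 0 + 0 + 0 + 1 + 0 + 0 = 3 ≡ 1 (mod 2).
s = (0, 0, 1, 1)^T — this equals column 3 of H (binary 0011), so error is at position 3.
Correct: flip bit 3 of r = 101100010111000 to get c = 100100010111000.


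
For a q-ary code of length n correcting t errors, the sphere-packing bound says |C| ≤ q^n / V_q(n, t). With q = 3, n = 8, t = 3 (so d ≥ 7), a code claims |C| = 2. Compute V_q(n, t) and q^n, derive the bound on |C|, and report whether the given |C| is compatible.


V_q(n, t) = 577, q^n = 6561, Hamming bound = 11, |C| = 2 ≤ bound (satisfied).

Step 1: Compute V_q(n, t) = Σ_{j=0}^3 C(n, j) (q−1)^j.
  j = 0: C(8,0)·(2)^0 = 1·1 = 1.
  j = 1: C(8,1)·(2)^1 = 8·2 = 16.
  j = 2: C(8,2)·(2)^2 = 28·4 = 112.
  j = 3: C(8,3)·(2)^3 = 56·8 = 448.
  V_q(n, t) = 1 + 16 + 112 + 448 = 577.
Step 2: q^n = 3^8 = 6561.
Step 3: Hamming bound ⌊q^n / V_q(n,t)⌋ = ⌊6561/577⌋ = 11.
Step 4: Compare |C| = 2 to 11: satisfied.
The claimed |C| lies below the Hamming bound.


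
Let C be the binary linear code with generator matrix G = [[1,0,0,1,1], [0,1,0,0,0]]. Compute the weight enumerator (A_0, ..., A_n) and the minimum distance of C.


Weight distribution: A_0 = 1, A_1 = 1, A_3 = 1, A_4 = 1. Minimum distance d = 1.

Enumerate all 2^2 = 4 messages m ∈ F_2^2.
For each, compute codeword c = mG in F_2^5, then tally its weight.
  m = 00 → c = 00000, weight = 0.
  m = 10 → c = 10011, weight = 3.
  m = 01 → c = 01000, weight = 1.
  m = 11 → c = 11011, weight = 4.
Tally weights:
  weight 0: 1 codewords.
  weight 1: 1 codewords.
  weight 3: 1 codewords.
  weight 4: 1 codewords.
Minimum distance d = smallest w > 0 with A_w > 0 = 1.
Sanity: Σ A_w = 4 = 2^2 = 4 ✓.


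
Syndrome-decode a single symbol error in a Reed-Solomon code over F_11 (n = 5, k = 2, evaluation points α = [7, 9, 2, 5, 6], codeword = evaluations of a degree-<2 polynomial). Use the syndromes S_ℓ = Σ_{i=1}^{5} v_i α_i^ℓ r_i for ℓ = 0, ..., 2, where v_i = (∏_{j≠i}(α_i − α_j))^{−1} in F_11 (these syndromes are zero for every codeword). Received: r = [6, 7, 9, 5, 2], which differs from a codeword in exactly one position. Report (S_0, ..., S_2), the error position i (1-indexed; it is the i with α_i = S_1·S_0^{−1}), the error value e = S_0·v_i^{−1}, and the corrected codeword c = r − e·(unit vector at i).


S = (2, 1, 6), error at position 5, error magnitude e = 2, c = [6, 7, 9, 5, 0].

Step 1: column multipliers v_i = (∏_{j≠i}(α_i − α_j))^{−1} mod 11.
  i = 1 (α = 7): (7−9)(7−2)(7−5)(7−6) = (−2)·5·2·1 = −20 ≡ 2, so v_1 = 2^{−1} = 6 (mod 11).
  i = 2 (α = 9): (9−7)(9−2)(9−5)(9−6) = 2·7·4·3 = 168 ≡ 3, so v_2 = 3^{−1} = 4 (mod 11).
  i = 3 (α = 2): (2−7)(2−9)(2−5)(2−6) = (−5)·(−7)·(−3)·(−4) = 420 ≡ 2, so v_3 = 2^{−1} = 6 (mod 11).
  i = 4 (α = 5): (5−7)(5−9)(5−2)(5−6) = (−2)·(−4)·3·(−1) = −24 ≡ 9, so v_4 = 9^{−1} = 5 (mod 11).
  i = 5 (α = 6): (6−7)(6−9)(6−2)(6−5) = (−1)·(−3)·4·1 = 12 ≡ 1, so v_5 = 1^{−1} = 1 (mod 11).
  v = [6, 4, 6, 5, 1].
Step 2: syndromes of r = [6, 7, 9, 5, 2] (all sums mod 11).
  S_0 = Σ v_i r_i = 6·6 + 4·7 + 6·9 + 5·5 + 1·2 = 145 ≡ 2.
  S_1 = Σ v_i α_i r_i = 6·7·6 + 4·9·7 + 6·2·9 + 5·5·5 + 1·6·2 = 749 ≡ 1.
  α_i^2 mod 11 = [5, 4, 4, 3, 3].
  S_2 = Σ v_i α_i^2 r_i = 6·5·6 + 4·4·7 + 6·4·9 + 5·3·5 + 1·3·2 = 589 ≡ 6.
  S = (2, 1, 6) ≠ 0, so r is not a codeword (an error is present).
Step 3: locate the error. For a single error e at position i, S_ℓ = v_i·e·α_i^ℓ, so α_err = S_1/S_0.
  S_0^{−1} = 2^{−1} = 6 (mod 11), so α_err = 1·6 = 6 ≡ 6 = α_5. Error position i = 5.
  Consistency check: S_2/S_1 = 6·1 = 6 ≡ 6 = α_err ✓ (single-error assumption holds).
Step 4: error magnitude e = S_0/v_5 = S_0·∏_{j≠5}(α_5 − α_j) = 2·1 = 2 ≡ 2 (mod 11).
Step 5: correct position 5: c_5 = r_5 − e = 2 − 2 ≡ 0 (mod 11). Hence c = [6, 7, 9, 5, 0].
  Check: interpolating c through the α_i gives m(x) = 8 + 6·x (degree < 2) with m(α_i) = c_i for every i, so c is indeed a codeword.


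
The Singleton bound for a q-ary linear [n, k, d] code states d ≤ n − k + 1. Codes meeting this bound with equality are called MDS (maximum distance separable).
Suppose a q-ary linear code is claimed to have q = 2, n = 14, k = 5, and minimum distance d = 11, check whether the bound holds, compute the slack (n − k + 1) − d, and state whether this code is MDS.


Singleton RHS = n − k + 1 = 10, slack = -1, bound violated (no such code; not MDS).

Singleton bound: d ≤ n − k + 1.
Here n = 14, k = 5, so n − k + 1 = 10.
Given d = 11, check d ≤ 10: NO.
Slack = (n − k + 1) − d = -1.
The slack is negative: d = 11 exceeds n − k + 1 = 10 by 1, so the Singleton bound is violated and no linear [14, 5, 11]_2 code can exist. In particular it is not MDS (MDS requires d = n − k + 1 exactly).
Description: the claimed parameters are [14, 5, 11]_2; such a code would be impossible (violates the Singleton bound).


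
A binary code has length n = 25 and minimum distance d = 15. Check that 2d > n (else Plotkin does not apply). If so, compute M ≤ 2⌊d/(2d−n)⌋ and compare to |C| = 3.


Plotkin bound M ≤ 6; given |C| = 3 ≤ bound (satisfied).

Check applicability: 2d = 30, n = 25.
2d − n = 5 > 0, so Plotkin applies.
Compute d/(2d−n) = 15/5 ≈ 3.0000.
⌊d/(2d−n)⌋ = 3.
Plotkin bound: M ≤ 2·3 = 6.
Given |C| = 3, check: satisfied.
This |C| is below the Plotkin bound.


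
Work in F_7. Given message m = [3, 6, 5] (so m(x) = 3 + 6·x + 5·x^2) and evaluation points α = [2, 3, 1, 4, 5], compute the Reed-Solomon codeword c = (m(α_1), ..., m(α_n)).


c = [0, 3, 0, 2, 4]

Message polynomial: m(x) = 3 + 6·x + 5·x^2 (mod 7).
For each evaluation point α_i, compute m(α_i) mod 7:
  α_1 = 2: Horner steps 5 → 2 → 0, so m(2) = 0.
  α_2 = 3: Horner steps 5 → 0 → 3, so m(3) = 3.
  α_3 = 1: Horner steps 5 → 4 → 0, so m(1) = 0.
  α_4 = 4: Horner steps 5 → 5 → 2, so m(4) = 2.
  α_5 = 5: Horner steps 5 → 3 → 4, so m(5) = 4.
Codeword c = [0, 3, 0, 2, 4] ∈ F_7^5.


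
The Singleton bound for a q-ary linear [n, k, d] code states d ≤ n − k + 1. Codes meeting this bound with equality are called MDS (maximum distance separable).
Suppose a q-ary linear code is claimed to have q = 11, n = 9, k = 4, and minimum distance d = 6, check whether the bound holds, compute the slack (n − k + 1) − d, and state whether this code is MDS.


Singleton RHS = n − k + 1 = 6, slack = 0, bound satisfied, MDS.

Singleton bound: d ≤ n − k + 1.
Here n = 9, k = 4, so n − k + 1 = 6.
Given d = 6, check d ≤ 6: YES.
Slack = (n − k + 1) − d = 0.
The code is MDS (slack = 0).
Description: the claimed parameters are [9, 4, 6]_11; such a code would be MDS (meets Singleton bound).


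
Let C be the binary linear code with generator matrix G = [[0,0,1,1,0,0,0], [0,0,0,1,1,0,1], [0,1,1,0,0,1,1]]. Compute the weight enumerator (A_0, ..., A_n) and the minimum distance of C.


Weight distribution: A_0 = 1, A_2 = 1, A_3 = 3, A_4 = 2, A_5 = 1. Minimum distance d = 2.

Enumerate all 2^3 = 8 messages m ∈ F_2^3.
For each, compute codeword c = mG in F_2^7, then tally its weight.
  m = 000 → c = 0000000, weight = 0.
  m = 100 → c = 0011000, weight = 2.
  m = 010 → c = 0001101, weight = 3.
  m = 110 → c = 0010101, weight = 3.
  m = 001 → c = 0110011, weight = 4.
  m = 101 → c = 0101011, weight = 4.
  m = 011 → c = 0111110, weight = 5.
  m = 111 → c = 0100110, weight = 3.
Tally weights:
  weight 0: 1 codewords.
  weight 2: 1 codewords.
  weight 3: 3 codewords.
  weight 4: 2 codewords.
  weight 5: 1 codewords.
Minimum distance d = smallest w > 0 with A_w > 0 = 2.
Sanity: Σ A_w = 8 = 2^3 = 8 ✓.


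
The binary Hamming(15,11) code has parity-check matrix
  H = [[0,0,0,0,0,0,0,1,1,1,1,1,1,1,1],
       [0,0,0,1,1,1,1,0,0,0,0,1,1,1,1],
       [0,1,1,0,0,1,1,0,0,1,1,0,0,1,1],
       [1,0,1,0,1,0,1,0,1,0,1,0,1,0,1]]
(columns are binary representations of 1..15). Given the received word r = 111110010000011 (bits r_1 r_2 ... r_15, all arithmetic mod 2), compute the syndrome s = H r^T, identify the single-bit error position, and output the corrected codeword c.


s = (1, 0, 0, 0)^T, error position = 8, corrected codeword c = 111110000000011

Compute s = H r^T mod 2 one row at a time:
  s_1 = 1 + 0 + 0 + 0 + 0 + 0 + 1 + 1 = 3 ≡ 1 (mod 2).
  s_2 = 1 + 1 + 0 + 0 + 0 + 0 + 1 + 1 = 4 ≡ 0 (mod 2).
  s_3 = 1 + 1 + 0 + 0 + 0 + 0 + 1 + 1 = 4 ≡ 0 (mod 2).
  s_4 = 1 + 1 + 1 + 0 + 0 + 0 + 0 + 1 = 4 ≡ 0 (mod 2).
s = (1, 0, 0, 0)^T — this equals column 8 of H (binary 1000), so error is at position 8.
Correct: flip bit 8 of r = 111110010000011 to get c = 111110000000011.


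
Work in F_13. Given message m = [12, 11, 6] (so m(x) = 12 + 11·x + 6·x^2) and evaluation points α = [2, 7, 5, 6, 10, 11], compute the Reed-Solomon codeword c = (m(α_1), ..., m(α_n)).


c = [6, 6, 9, 8, 7, 1]

Message polynomial: m(x) = 12 + 11·x + 6·x^2 (mod 13).
For each evaluation point α_i, compute m(α_i) mod 13:
  α_1 = 2: Horner steps 6 → 10 → 6, so m(2) = 6.
  α_2 = 7: Horner steps 6 → 1 → 6, so m(7) = 6.
  α_3 = 5: Horner steps 6 → 2 → 9, so m(5) = 9.
  α_4 = 6: Horner steps 6 → 8 → 8, so m(6) = 8.
  α_5 = 10: Horner steps 6 → 6 → 7, so m(10) = 7.
  α_6 = 11: Horner steps 6 → 12 → 1, so m(11) = 1.
Codeword c = [6, 6, 9, 8, 7, 1] ∈ F_13^6.


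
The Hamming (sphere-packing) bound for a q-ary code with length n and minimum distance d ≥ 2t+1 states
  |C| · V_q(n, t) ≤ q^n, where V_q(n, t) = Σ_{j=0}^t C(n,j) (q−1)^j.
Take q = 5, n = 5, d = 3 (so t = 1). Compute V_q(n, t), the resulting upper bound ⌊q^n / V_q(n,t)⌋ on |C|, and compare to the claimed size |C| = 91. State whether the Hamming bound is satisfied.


V_q(n, t) = 21, q^n = 3125, Hamming bound = 148, |C| = 91 ≤ bound (satisfied).

Step 1: Compute V_q(n, t) = Σ_{j=0}^1 C(n, j) (q−1)^j.
  j = 0: C(5,0)·(4)^0 = 1·1 = 1.
  j = 1: C(5,1)·(4)^1 = 5·4 = 20.
  V_q(n, t) = 1 + 20 = 21.
Step 2: q^n = 5^5 = 3125.
Step 3: Hamming bound ⌊q^n / V_q(n,t)⌋ = ⌊3125/21⌋ = 148.
Step 4: Compare |C| = 91 to 148: satisfied.
The claimed |C| lies below the Hamming bound.


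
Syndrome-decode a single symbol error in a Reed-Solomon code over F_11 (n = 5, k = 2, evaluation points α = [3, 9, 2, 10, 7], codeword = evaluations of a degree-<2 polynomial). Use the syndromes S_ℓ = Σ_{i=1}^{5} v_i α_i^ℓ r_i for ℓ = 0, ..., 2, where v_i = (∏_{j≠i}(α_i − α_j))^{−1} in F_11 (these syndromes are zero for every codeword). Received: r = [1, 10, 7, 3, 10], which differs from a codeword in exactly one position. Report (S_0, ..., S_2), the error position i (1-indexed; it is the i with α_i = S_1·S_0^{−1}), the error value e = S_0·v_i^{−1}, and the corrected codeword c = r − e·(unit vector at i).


S = (3, 5, 1), error at position 2, error magnitude e = 1, c = [1, 9, 7, 3, 10].

Step 1: column multipliers v_i = (∏_{j≠i}(α_i − α_j))^{−1} mod 11.
  i = 1 (α = 3): (3−9)(3−2)(3−10)(3−7) = (−6)·1·(−7)·(−4) = −168 ≡ 8, so v_1 = 8^{−1} = 7 (mod 11).
  i = 2 (α = 9): (9−3)(9−2)(9−10)(9−7) = 6·7·(−1)·2 = −84 ≡ 4, so v_2 = 4^{−1} = 3 (mod 11).
  i = 3 (α = 2): (2−3)(2−9)(2−10)(2−7) = (−1)·(−7)·(−8)·(−5) = 280 ≡ 5, so v_3 = 5^{−1} = 9 (mod 11).
  i = 4 (α = 10): (10−3)(10−9)(10−2)(10−7) = 7·1·8·3 = 168 ≡ 3, so v_4 = 3^{−1} = 4 (mod 11).
  i = 5 (α = 7): (7−3)(7−9)(7−2)(7−10) = 4·(−2)·5·(−3) = 120 ≡ 10, so v_5 = 10^{−1} = 10 (mod 11).
  v = [7, 3, 9, 4, 10].
Step 2: syndromes of r = [1, 10, 7, 3, 10] (all sums mod 11).
  S_0 = Σ v_i r_i = 7·1 + 3·10 + 9·7 + 4·3 + 10·10 = 212 ≡ 3.
  S_1 = Σ v_i α_i r_i = 7·3·1 + 3·9·10 + 9·2·7 + 4·10·3 + 10·7·10 = 1237 ≡ 5.
  α_i^2 mod 11 = [9, 4, 4, 1, 5].
  S_2 = Σ v_i α_i^2 r_i = 7·9·1 + 3·4·10 + 9·4·7 + 4·1·3 + 10·5·10 = 947 ≡ 1.
  S = (3, 5, 1) ≠ 0, so r is not a codeword (an error is present).
Step 3: locate the error. For a single error e at position i, S_ℓ = v_i·e·α_i^ℓ, so α_err = S_1/S_0.
  S_0^{−1} = 3^{−1} = 4 (mod 11), so α_err = 5·4 = 20 ≡ 9 = α_2. Error position i = 2.
  Consistency check: S_2/S_1 = 1·9 = 9 ≡ 9 = α_err ✓ (single-error assumption holds).
Step 4: error magnitude e = S_0/v_2 = S_0·∏_{j≠2}(α_2 − α_j) = 3·4 = 12 ≡ 1 (mod 11).
Step 5: correct position 2: c_2 = r_2 − e = 10 − 1 ≡ 9 (mod 11). Hence c = [1, 9, 7, 3, 10].
  Check: interpolating c through the α_i gives m(x) = 8 + 5·x (degree < 2) with m(α_i) = c_i for every i, so c is indeed a codeword.


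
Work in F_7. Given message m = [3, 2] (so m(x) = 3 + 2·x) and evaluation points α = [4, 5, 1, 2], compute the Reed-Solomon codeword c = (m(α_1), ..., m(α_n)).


c = [4, 6, 5, 0]

Message polynomial: m(x) = 3 + 2·x (mod 7).
For each evaluation point α_i, compute m(α_i) mod 7:
  α_1 = 4: Horner steps 2 → 4, so m(4) = 4.
  α_2 = 5: Horner steps 2 → 6, so m(5) = 6.
  α_3 = 1: Horner steps 2 → 5, so m(1) = 5.
  α_4 = 2: Horner steps 2 → 0, so m(2) = 0.
Codeword c = [4, 6, 5, 0] ∈ F_7^4.


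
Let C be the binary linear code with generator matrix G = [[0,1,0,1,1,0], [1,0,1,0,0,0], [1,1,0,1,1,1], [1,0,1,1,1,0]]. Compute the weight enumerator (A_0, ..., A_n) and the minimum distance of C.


Weight distribution: A_0 = 1, A_1 = 1, A_2 = 4, A_3 = 4, A_4 = 3, A_5 = 3. Minimum distance d = 1.

Enumerate all 2^4 = 16 messages m ∈ F_2^4.
For each, compute codeword c = mG in F_2^6, then tally its weight.
  m = 0000 → c = 000000, weight = 0.
  m = 1000 → c = 010110, weight = 3.
  m = 0100 → c = 101000, weight = 2.
  m = 1100 → c = 111110, weight = 5.
  m = 0010 → c = 110111, weight = 5.
  m = 1010 → c = 100001, weight = 2.
  m = 0110 → c = 011111, weight = 5.
  m = 1110 → c = 001001, weight = 2.
  m = 0001 → c = 101110, weight = 4.
  m = 1001 → c = 111000, weight = 3.
  m = 0101 → c = 000110, weight = 2.
  m = 1101 → c = 010000, weight = 1.
  m = 0011 → c = 011001, weight = 3.
  m = 1011 → c = 001111, weight = 4.
  m = 0111 → c = 110001, weight = 3.
  m = 1111 → c = 100111, weight = 4.
Tally weights:
  weight 0: 1 codewords.
  weight 1: 1 codewords.
  weight 2: 4 codewords.
  weight 3: 4 codewords.
  weight 4: 3 codewords.
  weight 5: 3 codewords.
Minimum distance d = smallest w > 0 with A_w > 0 = 1.
Sanity: Σ A_w = 16 = 2^4 = 16 ✓.


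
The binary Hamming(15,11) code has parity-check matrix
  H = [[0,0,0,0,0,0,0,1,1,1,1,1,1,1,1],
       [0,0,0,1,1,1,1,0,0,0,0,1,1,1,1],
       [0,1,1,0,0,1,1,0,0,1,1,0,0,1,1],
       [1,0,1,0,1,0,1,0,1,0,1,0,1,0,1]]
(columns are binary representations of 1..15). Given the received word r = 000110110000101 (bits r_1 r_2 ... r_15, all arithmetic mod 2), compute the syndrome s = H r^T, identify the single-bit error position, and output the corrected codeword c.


s = (1, 1, 0, 0)^T, error position = 12, corrected codeword c = 000110110001101

Compute s = H r^T mod 2 one row at a time:
  s_1 = 1 + 0 + 0 + 0 + 0 + 1 + 0 + 1 = 3 ≡ 1 (mod 2).
  s_2 = 1 + 1 + 0 + 1 + 0 + 1 + 0 + 1 = 5 ≡ 1 (mod 2).
  s_3 = 0 + 0 + 0 + 1 + 0 + 0 + 0 + 1 = 2 ≡ 0 (mod 2).
  s_4 = 0 + 0 + 1 + 1 + 0 + 0 + 1 + 1 = 4 ≡ 0 (mod 2).
s = (1, 1, 0, 0)^T — this equals column 12 of H (binary 1100), so error is at position 12.
Correct: flip bit 12 of r = 000110110000101 to get c = 000110110001101.


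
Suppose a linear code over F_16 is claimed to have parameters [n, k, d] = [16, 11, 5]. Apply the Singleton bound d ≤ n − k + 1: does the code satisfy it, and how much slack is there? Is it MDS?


Singleton RHS = n − k + 1 = 6, slack = 1, bound satisfied, not MDS.

Singleton bound: d ≤ n − k + 1.
Here n = 16, k = 11, so n − k + 1 = 6.
Given d = 5, check d ≤ 6: YES.
Slack = (n − k + 1) − d = 1.
The code is NOT MDS (slack = 1 > 0).
Description: the claimed parameters are [16, 11, 5]_16; such a code would be non-MDS.


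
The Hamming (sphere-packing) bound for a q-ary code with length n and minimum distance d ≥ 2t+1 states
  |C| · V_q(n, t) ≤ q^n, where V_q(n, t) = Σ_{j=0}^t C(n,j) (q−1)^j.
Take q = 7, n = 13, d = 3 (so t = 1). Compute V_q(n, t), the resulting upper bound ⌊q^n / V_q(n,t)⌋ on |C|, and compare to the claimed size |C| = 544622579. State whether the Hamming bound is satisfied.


V_q(n, t) = 79, q^n = 96889010407, Hamming bound = 1226443169, |C| = 544622579 ≤ bound (satisfied).

Step 1: Compute V_q(n, t) = Σ_{j=0}^1 C(n, j) (q−1)^j.
  j = 0: C(13,0)·(6)^0 = 1·1 = 1.
  j = 1: C(13,1)·(6)^1 = 13·6 = 78.
  V_q(n, t) = 1 + 78 = 79.
Step 2: q^n = 7^13 = 96889010407.
Step 3: Hamming bound ⌊q^n / V_q(n,t)⌋ = ⌊96889010407/79⌋ = 1226443169.
Step 4: Compare |C| = 544622579 to 1226443169: satisfied.
The claimed |C| lies below the Hamming bound.


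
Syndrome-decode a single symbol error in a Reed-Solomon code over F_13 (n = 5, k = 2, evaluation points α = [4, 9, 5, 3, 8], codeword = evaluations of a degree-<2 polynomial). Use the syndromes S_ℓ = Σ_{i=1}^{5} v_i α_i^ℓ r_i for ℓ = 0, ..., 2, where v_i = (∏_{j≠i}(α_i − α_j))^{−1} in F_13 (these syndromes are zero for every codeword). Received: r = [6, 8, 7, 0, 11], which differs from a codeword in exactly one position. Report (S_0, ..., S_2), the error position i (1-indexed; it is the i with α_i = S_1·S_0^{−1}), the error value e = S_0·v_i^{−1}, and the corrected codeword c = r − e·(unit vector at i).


S = (8, 6, 11), error at position 1, error magnitude e = 9, c = [10, 8, 7, 0, 11].

Step 1: column multipliers v_i = (∏_{j≠i}(α_i − α_j))^{−1} mod 13.
  i = 1 (α = 4): (4−9)(4−5)(4−3)(4−8) = (−5)·(−1)·1·(−4) = −20 ≡ 6, so v_1 = 6^{−1} = 11 (mod 13).
  i = 2 (α = 9): (9−4)(9−5)(9−3)(9−8) = 5·4·6·1 = 120 ≡ 3, so v_2 = 3^{−1} = 9 (mod 13).
  i = 3 (α = 5): (5−4)(5−9)(5−3)(5−8) = 1·(−4)·2·(−3) = 24 ≡ 11, so v_3 = 11^{−1} = 6 (mod 13).
  i = 4 (α = 3): (3−4)(3−9)(3−5)(3−8) = (−1)·(−6)·(−2)·(−5) = 60 ≡ 8, so v_4 = 8^{−1} = 5 (mod 13).
  i = 5 (α = 8): (8−4)(8−9)(8−5)(8−3) = 4·(−1)·3·5 = −60 ≡ 5, so v_5 = 5^{−1} = 8 (mod 13).
  v = [11, 9, 6, 5, 8].
Step 2: syndromes of r = [6, 8, 7, 0, 11] (all sums mod 13).
  S_0 = Σ v_i r_i = 11·6 + 9·8 + 6·7 + 5·0 + 8·11 = 268 ≡ 8.
  S_1 = Σ v_i α_i r_i = 11·4·6 + 9·9·8 + 6·5·7 + 5·3·0 + 8·8·11 = 1826 ≡ 6.
  α_i^2 mod 13 = [3, 3, 12, 9, 12].
  S_2 = Σ v_i α_i^2 r_i = 11·3·6 + 9·3·8 + 6·12·7 + 5·9·0 + 8·12·11 = 1974 ≡ 11.
  S = (8, 6, 11) ≠ 0, so r is not a codeword (an error is present).
Step 3: locate the error. For a single error e at position i, S_ℓ = v_i·e·α_i^ℓ, so α_err = S_1/S_0.
  S_0^{−1} = 8^{−1} = 5 (mod 13), so α_err = 6·5 = 30 ≡ 4 = α_1. Error position i = 1.
  Consistency check: S_2/S_1 = 11·11 = 121 ≡ 4 = α_err ✓ (single-error assumption holds).
Step 4: error magnitude e = S_0/v_1 = S_0·∏_{j≠1}(α_1 − α_j) = 8·6 = 48 ≡ 9 (mod 13).
Step 5: correct position 1: c_1 = r_1 − e = 6 − 9 ≡ 10 (mod 13). Hence c = [10, 8, 7, 0, 11].
  Check: interpolating c through the α_i gives m(x) = 9 + 10·x (degree < 2) with m(α_i) = c_i for every i, so c is indeed a codeword.
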